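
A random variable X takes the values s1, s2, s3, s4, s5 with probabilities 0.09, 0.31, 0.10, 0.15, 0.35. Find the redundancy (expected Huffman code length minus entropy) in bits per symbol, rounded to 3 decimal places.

Entropy H = −Σ p log₂ p ≈ 2.1093 bits.
Huffman merges: 9/100+1/10→19/100; 3/20+19/100→17/50; 31/100+17/50→13/20; 7/20+13/20→1. L = 109/50 ≈ 2.1800.
L − H = 2.1800 − 2.1093 = 0.071 bits.

0.071 bits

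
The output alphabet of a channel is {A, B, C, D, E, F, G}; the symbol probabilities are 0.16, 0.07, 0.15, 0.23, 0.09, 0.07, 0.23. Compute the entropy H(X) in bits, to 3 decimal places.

H = −Σ pᵢ log₂ pᵢ.
−0.16·log₂(0.16) = 0.4230
−0.07·log₂(0.07) = 0.2686
−0.15·log₂(0.15) = 0.4105
−0.23·log₂(0.23) = 0.4877
−0.09·log₂(0.09) = 0.3127
−0.07·log₂(0.07) = 0.2686
−0.23·log₂(0.23) = 0.4877
Sum ≈ 2.6587 → 2.659 bits.

2.659 bits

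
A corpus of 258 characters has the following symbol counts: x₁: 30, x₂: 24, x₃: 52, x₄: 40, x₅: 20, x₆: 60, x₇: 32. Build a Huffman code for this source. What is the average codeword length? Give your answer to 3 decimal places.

Probabilities are the counts divided by 258.
Repeatedly combine the two least-probable nodes; the expected code length is the sum of the merged weights.
merge 10/129 + 4/43 → 22/129
merge 5/43 + 16/129 → 31/129
merge 20/129 + 22/129 → 14/43
merge 26/129 + 10/43 → 56/129
merge 31/129 + 14/43 → 73/129
merge 56/129 + 73/129 → 1
L = 22/129 + 31/129 + 14/43 + 56/129 + 73/129 + 1 = 353/129 ≈ 2.736 bits/symbol.

2.736 bits/symbol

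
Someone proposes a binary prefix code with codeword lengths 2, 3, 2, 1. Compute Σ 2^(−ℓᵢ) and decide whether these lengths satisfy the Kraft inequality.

1.125; no

With common denominator 2^3 = 8: Σ 2^(−ℓᵢ) = 2/8 + 1/8 + 2/8 + 4/8 = 9/8 = 1.125.
Kraft's inequality requires Σ ≤ 1; here Σ = 1.125 > 1, so no such prefix code exists.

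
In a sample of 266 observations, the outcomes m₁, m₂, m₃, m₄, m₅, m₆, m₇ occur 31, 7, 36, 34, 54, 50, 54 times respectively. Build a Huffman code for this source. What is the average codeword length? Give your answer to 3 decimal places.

2.737 bits/symbol

Probabilities are the counts divided by 266.
Repeatedly combine the two least-probable nodes; the expected code length is the sum of the merged weights.
merge 1/38 + 31/266 → 1/7
merge 17/133 + 18/133 → 5/19
merge 1/7 + 25/133 → 44/133
merge 27/133 + 27/133 → 54/133
merge 5/19 + 44/133 → 79/133
merge 54/133 + 79/133 → 1
L = 1/7 + 5/19 + 44/133 + 54/133 + 79/133 + 1 = 52/19 ≈ 2.737 bits/symbol.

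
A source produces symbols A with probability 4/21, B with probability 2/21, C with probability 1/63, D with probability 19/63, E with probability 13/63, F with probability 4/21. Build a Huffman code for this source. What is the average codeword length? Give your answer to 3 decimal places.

Repeatedly combine the two least-probable nodes; the expected code length is the sum of the merged weights.
merge 1/63 + 2/21 → 1/9
merge 1/9 + 4/21 → 19/63
merge 4/21 + 13/63 → 25/63
merge 19/63 + 19/63 → 38/63
merge 25/63 + 38/63 → 1
L = 1/9 + 19/63 + 25/63 + 38/63 + 1 = 152/63 ≈ 2.413 bits/symbol.

2.413 bits/symbol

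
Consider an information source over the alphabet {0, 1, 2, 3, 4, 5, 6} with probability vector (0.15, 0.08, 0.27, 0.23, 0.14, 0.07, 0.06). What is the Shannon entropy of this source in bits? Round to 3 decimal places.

H = −Σ pᵢ log₂ pᵢ.
−0.15·log₂(0.15) = 0.4105
−0.08·log₂(0.08) = 0.2915
−0.27·log₂(0.27) = 0.5100
−0.23·log₂(0.23) = 0.4877
−0.14·log₂(0.14) = 0.3971
−0.07·log₂(0.07) = 0.2686
−0.06·log₂(0.06) = 0.2435
Sum ≈ 2.6089 → 2.609 bits.

2.609 bits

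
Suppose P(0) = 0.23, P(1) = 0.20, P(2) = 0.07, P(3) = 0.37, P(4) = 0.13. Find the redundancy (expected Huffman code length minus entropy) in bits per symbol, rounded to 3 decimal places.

Entropy H = −Σ p log₂ p ≈ 2.1340 bits.
Huffman merges: 7/100+13/100→1/5; 1/5+1/5→2/5; 23/100+37/100→3/5; 2/5+3/5→1. L = 11/5 ≈ 2.2000.
L − H = 2.2000 − 2.1340 = 0.066 bits.

0.066 bits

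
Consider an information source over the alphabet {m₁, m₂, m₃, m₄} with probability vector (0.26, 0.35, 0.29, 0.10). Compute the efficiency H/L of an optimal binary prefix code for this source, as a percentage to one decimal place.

Entropy H = −Σ p log₂ p ≈ 1.8855 bits.
Huffman merges: 1/10+13/50→9/25; 29/100+7/20→16/25; 9/25+16/25→1. L = 2 ≈ 2.0000.
Efficiency = H/L = 1.8855/2.0000 = 94.3%.

94.3%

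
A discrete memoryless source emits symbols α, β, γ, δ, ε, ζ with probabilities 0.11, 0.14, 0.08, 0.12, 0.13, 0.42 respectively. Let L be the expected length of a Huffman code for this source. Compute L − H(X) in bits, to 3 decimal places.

Entropy H = −Σ p log₂ p ≈ 2.3143 bits.
Huffman merges: 2/25+11/100→19/100; 3/25+13/100→1/4; 7/50+19/100→33/100; 1/4+33/100→29/50; 21/50+29/50→1. L = 47/20 ≈ 2.3500.
L − H = 2.3500 − 2.3143 = 0.036 bits.

0.036 bits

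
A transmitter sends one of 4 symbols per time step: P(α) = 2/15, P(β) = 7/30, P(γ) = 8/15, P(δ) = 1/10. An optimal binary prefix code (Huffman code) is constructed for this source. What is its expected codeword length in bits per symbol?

1.7 bits/symbol

Repeatedly combine the two least-probable nodes; the expected code length is the sum of the merged weights.
merge 1/10 + 2/15 → 7/30
merge 7/30 + 7/30 → 7/15
merge 7/15 + 8/15 → 1
L = 7/30 + 7/15 + 1 = 17/10 = 1.7 bits/symbol.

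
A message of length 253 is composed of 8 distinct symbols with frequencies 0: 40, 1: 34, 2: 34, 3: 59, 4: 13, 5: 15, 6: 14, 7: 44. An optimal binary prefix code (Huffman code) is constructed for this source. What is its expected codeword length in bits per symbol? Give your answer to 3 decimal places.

2.866 bits/symbol

Probabilities are the counts divided by 253.
Repeatedly combine the two least-probable nodes; the expected code length is the sum of the merged weights.
merge 13/253 + 14/253 → 27/253
merge 15/253 + 27/253 → 42/253
merge 34/253 + 34/253 → 68/253
merge 40/253 + 42/253 → 82/253
merge 4/23 + 59/253 → 103/253
merge 68/253 + 82/253 → 150/253
merge 103/253 + 150/253 → 1
L = 27/253 + 42/253 + 68/253 + 82/253 + 103/253 + 150/253 + 1 = 725/253 ≈ 2.866 bits/symbol.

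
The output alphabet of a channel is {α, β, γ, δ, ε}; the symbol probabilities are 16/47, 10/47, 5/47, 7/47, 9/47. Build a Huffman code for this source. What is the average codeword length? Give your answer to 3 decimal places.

2.255 bits/symbol

Repeatedly combine the two least-probable nodes; the expected code length is the sum of the merged weights.
merge 5/47 + 7/47 → 12/47
merge 9/47 + 10/47 → 19/47
merge 12/47 + 16/47 → 28/47
merge 19/47 + 28/47 → 1
L = 12/47 + 19/47 + 28/47 + 1 = 106/47 ≈ 2.255 bits/symbol.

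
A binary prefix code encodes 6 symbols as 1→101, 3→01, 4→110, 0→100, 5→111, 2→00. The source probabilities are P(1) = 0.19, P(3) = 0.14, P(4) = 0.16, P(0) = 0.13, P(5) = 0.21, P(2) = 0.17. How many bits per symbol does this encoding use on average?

L̄ = Σ pᵢ·ℓᵢ = 0.19·3 + 0.14·2 + 0.16·3 + 0.13·3 + 0.21·3 + 0.17·2 = 2.69 bits/symbol.

2.69 bits/symbol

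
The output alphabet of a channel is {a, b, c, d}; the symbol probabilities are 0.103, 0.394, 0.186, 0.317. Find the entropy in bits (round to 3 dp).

1.844 bits

H = −Σ pᵢ log₂ pᵢ.
−0.103·log₂(0.103) = 0.3378
−0.394·log₂(0.394) = 0.5294
−0.186·log₂(0.186) = 0.4514
−0.317·log₂(0.317) = 0.5254
Sum ≈ 1.8440 → 1.844 bits.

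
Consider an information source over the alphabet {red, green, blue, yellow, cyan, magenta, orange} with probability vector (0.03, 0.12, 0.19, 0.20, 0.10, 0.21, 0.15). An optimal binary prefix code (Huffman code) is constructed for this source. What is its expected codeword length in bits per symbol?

Repeatedly combine the two least-probable nodes; the expected code length is the sum of the merged weights.
merge 3/100 + 1/10 → 13/100
merge 3/25 + 13/100 → 1/4
merge 3/20 + 19/100 → 17/50
merge 1/5 + 21/100 → 41/100
merge 1/4 + 17/50 → 59/100
merge 41/100 + 59/100 → 1
L = 13/100 + 1/4 + 17/50 + 41/100 + 59/100 + 1 = 68/25 = 2.72 bits/symbol.

2.72 bits/symbol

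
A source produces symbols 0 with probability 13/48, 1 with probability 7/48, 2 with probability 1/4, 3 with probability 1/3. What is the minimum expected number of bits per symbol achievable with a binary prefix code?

Repeatedly combine the two least-probable nodes; the expected code length is the sum of the merged weights.
merge 7/48 + 1/4 → 19/48
merge 13/48 + 1/3 → 29/48
merge 19/48 + 29/48 → 1
L = 19/48 + 29/48 + 1 = 2 bits/symbol.

2 bits/symbol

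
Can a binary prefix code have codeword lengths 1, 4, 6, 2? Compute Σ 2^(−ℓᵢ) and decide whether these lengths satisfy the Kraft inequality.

0.828125; yes

With common denominator 2^6 = 64: Σ 2^(−ℓᵢ) = 32/64 + 4/64 + 1/64 + 16/64 = 53/64 = 0.828125.
Kraft's inequality requires Σ ≤ 1; here Σ = 0.828125 ≤ 1, so such a prefix code exists.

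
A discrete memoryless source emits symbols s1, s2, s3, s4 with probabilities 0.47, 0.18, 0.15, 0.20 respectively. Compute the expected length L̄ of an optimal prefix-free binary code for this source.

1.86 bits/symbol

Repeatedly combine the two least-probable nodes; the expected code length is the sum of the merged weights.
merge 3/20 + 9/50 → 33/100
merge 1/5 + 33/100 → 53/100
merge 47/100 + 53/100 → 1
L = 33/100 + 53/100 + 1 = 93/50 = 1.86 bits/symbol.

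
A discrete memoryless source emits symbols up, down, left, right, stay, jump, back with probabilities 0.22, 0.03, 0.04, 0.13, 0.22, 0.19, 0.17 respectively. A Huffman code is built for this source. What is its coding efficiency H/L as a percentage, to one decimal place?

Entropy H = −Σ p log₂ p ≈ 2.5711 bits.
Huffman merges: 3/100+1/25→7/100; 7/100+13/100→1/5; 17/100+19/100→9/25; 1/5+11/50→21/50; 11/50+9/25→29/50; 21/50+29/50→1. L = 263/100 ≈ 2.6300.
Efficiency = H/L = 2.5711/2.6300 = 97.8%.

97.8%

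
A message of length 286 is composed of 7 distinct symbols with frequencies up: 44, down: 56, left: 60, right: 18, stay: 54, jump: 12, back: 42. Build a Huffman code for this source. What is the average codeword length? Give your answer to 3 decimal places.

2.699 bits/symbol

Probabilities are the counts divided by 286.
Repeatedly combine the two least-probable nodes; the expected code length is the sum of the merged weights.
merge 6/143 + 9/143 → 15/143
merge 15/143 + 21/143 → 36/143
merge 2/13 + 27/143 → 49/143
merge 28/143 + 30/143 → 58/143
merge 36/143 + 49/143 → 85/143
merge 58/143 + 85/143 → 1
L = 15/143 + 36/143 + 49/143 + 58/143 + 85/143 + 1 = 386/143 ≈ 2.699 bits/symbol.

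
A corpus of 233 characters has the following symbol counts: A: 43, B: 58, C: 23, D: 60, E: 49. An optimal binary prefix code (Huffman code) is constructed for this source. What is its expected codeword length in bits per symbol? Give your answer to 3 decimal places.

Probabilities are the counts divided by 233.
Repeatedly combine the two least-probable nodes; the expected code length is the sum of the merged weights.
merge 23/233 + 43/233 → 66/233
merge 49/233 + 58/233 → 107/233
merge 60/233 + 66/233 → 126/233
merge 107/233 + 126/233 → 1
L = 66/233 + 107/233 + 126/233 + 1 = 532/233 ≈ 2.283 bits/symbol.

2.283 bits/symbol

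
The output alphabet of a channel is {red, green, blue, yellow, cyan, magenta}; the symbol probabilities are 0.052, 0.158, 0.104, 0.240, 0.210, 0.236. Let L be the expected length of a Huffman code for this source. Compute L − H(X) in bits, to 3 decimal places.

0.029 bits

Entropy H = −Σ p log₂ p ≈ 2.4406 bits.
Huffman merges: 13/250+13/125→39/250; 39/250+79/500→157/500; 21/100+59/250→223/500; 6/25+157/500→277/500; 223/500+277/500→1. L = 247/100 ≈ 2.4700.
L − H = 2.4700 − 2.4406 = 0.029 bits.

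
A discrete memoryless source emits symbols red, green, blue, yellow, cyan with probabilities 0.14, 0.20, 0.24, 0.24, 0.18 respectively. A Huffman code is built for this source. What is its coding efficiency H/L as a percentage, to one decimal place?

Entropy H = −Σ p log₂ p ≈ 2.2951 bits.
Huffman merges: 7/50+9/50→8/25; 1/5+6/25→11/25; 6/25+8/25→14/25; 11/25+14/25→1. L = 58/25 ≈ 2.3200.
Efficiency = H/L = 2.2951/2.3200 = 98.9%.

98.9%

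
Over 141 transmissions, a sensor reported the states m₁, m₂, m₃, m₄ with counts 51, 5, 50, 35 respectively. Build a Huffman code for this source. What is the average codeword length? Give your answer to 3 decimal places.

1.922 bits/symbol

Probabilities are the counts divided by 141.
Repeatedly combine the two least-probable nodes; the expected code length is the sum of the merged weights.
merge 5/141 + 35/141 → 40/141
merge 40/141 + 50/141 → 30/47
merge 17/47 + 30/47 → 1
L = 40/141 + 30/47 + 1 = 271/141 ≈ 1.922 bits/symbol.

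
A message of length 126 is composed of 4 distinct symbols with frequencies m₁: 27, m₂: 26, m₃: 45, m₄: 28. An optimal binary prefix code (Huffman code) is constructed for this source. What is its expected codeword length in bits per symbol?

2 bits/symbol

Probabilities are the counts divided by 126.
Repeatedly combine the two least-probable nodes; the expected code length is the sum of the merged weights.
merge 13/63 + 3/14 → 53/126
merge 2/9 + 5/14 → 73/126
merge 53/126 + 73/126 → 1
L = 53/126 + 73/126 + 1 = 2 bits/symbol.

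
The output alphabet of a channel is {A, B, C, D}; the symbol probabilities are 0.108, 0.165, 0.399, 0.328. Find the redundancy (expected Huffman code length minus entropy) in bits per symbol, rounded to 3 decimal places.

0.042 bits

Entropy H = −Σ p log₂ p ≈ 1.8321 bits.
Huffman merges: 27/250+33/200→273/1000; 273/1000+41/125→601/1000; 399/1000+601/1000→1. L = 937/500 ≈ 1.8740.
L − H = 1.8740 − 1.8321 = 0.042 bits.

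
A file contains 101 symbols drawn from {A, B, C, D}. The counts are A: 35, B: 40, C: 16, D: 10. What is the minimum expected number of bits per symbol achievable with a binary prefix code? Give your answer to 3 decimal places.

Probabilities are the counts divided by 101.
Repeatedly combine the two least-probable nodes; the expected code length is the sum of the merged weights.
merge 10/101 + 16/101 → 26/101
merge 26/101 + 35/101 → 61/101
merge 40/101 + 61/101 → 1
L = 26/101 + 61/101 + 1 = 188/101 ≈ 1.861 bits/symbol.

1.861 bits/symbol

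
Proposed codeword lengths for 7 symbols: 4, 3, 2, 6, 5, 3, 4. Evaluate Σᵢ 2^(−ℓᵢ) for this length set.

0.671875

With common denominator 2^6 = 64: Σ 2^(−ℓᵢ) = 4/64 + 8/64 + 16/64 + 1/64 + 2/64 + 8/64 + 4/64 = 43/64 = 0.671875.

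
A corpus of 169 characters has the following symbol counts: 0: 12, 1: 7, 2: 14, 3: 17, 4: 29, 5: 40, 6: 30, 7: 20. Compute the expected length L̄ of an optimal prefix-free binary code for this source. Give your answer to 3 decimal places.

Probabilities are the counts divided by 169.
Repeatedly combine the two least-probable nodes; the expected code length is the sum of the merged weights.
merge 7/169 + 12/169 → 19/169
merge 14/169 + 17/169 → 31/169
merge 19/169 + 20/169 → 3/13
merge 29/169 + 30/169 → 59/169
merge 31/169 + 3/13 → 70/169
merge 40/169 + 59/169 → 99/169
merge 70/169 + 99/169 → 1
L = 19/169 + 31/169 + 3/13 + 59/169 + 70/169 + 99/169 + 1 = 486/169 ≈ 2.876 bits/symbol.

2.876 bits/symbol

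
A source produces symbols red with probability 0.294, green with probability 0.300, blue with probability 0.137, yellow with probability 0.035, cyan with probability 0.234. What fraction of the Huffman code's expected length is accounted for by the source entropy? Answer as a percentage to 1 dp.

Entropy H = −Σ p log₂ p ≈ 2.0928 bits.
Huffman merges: 7/200+137/1000→43/250; 43/250+117/500→203/500; 147/500+3/10→297/500; 203/500+297/500→1. L = 543/250 ≈ 2.1720.
Efficiency = H/L = 2.0928/2.1720 = 96.4%.

96.4%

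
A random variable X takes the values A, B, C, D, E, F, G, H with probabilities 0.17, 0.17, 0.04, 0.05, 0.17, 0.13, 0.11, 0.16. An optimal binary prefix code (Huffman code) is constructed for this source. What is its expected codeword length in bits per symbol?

2.92 bits/symbol

Repeatedly combine the two least-probable nodes; the expected code length is the sum of the merged weights.
merge 1/25 + 1/20 → 9/100
merge 9/100 + 11/100 → 1/5
merge 13/100 + 4/25 → 29/100
merge 17/100 + 17/100 → 17/50
merge 17/100 + 1/5 → 37/100
merge 29/100 + 17/50 → 63/100
merge 37/100 + 63/100 → 1
L = 9/100 + 1/5 + 29/100 + 17/50 + 37/100 + 63/100 + 1 = 73/25 = 2.92 bits/symbol.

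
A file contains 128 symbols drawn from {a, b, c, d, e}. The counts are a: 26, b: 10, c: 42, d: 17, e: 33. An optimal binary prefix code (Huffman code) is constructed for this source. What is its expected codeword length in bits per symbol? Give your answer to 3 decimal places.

2.211 bits/symbol

Probabilities are the counts divided by 128.
Repeatedly combine the two least-probable nodes; the expected code length is the sum of the merged weights.
merge 5/64 + 17/128 → 27/128
merge 13/64 + 27/128 → 53/128
merge 33/128 + 21/64 → 75/128
merge 53/128 + 75/128 → 1
L = 27/128 + 53/128 + 75/128 + 1 = 283/128 ≈ 2.211 bits/symbol.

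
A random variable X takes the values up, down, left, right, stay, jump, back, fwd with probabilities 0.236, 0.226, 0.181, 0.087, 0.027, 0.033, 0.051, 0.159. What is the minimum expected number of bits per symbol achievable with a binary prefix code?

Repeatedly combine the two least-probable nodes; the expected code length is the sum of the merged weights.
merge 27/1000 + 33/1000 → 3/50
merge 51/1000 + 3/50 → 111/1000
merge 87/1000 + 111/1000 → 99/500
merge 159/1000 + 181/1000 → 17/50
merge 99/500 + 113/500 → 53/125
merge 59/250 + 17/50 → 72/125
merge 53/125 + 72/125 → 1
L = 3/50 + 111/1000 + 99/500 + 17/50 + 53/125 + 72/125 + 1 = 2709/1000 = 2.709 bits/symbol.

2.709 bits/symbol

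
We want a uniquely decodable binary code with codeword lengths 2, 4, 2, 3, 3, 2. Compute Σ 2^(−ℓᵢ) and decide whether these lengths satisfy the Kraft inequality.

1.0625; no

With common denominator 2^4 = 16: Σ 2^(−ℓᵢ) = 4/16 + 1/16 + 4/16 + 2/16 + 2/16 + 4/16 = 17/16 = 1.0625.
Kraft's inequality requires Σ ≤ 1; here Σ = 1.0625 > 1, so no such prefix code exists.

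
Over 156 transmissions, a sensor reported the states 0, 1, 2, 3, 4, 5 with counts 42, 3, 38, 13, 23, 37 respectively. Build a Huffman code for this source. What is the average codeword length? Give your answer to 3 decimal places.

Probabilities are the counts divided by 156.
Repeatedly combine the two least-probable nodes; the expected code length is the sum of the merged weights.
merge 1/52 + 1/12 → 4/39
merge 4/39 + 23/156 → 1/4
merge 37/156 + 19/78 → 25/52
merge 1/4 + 7/26 → 27/52
merge 25/52 + 27/52 → 1
L = 4/39 + 1/4 + 25/52 + 27/52 + 1 = 367/156 ≈ 2.353 bits/symbol.

2.353 bits/symbol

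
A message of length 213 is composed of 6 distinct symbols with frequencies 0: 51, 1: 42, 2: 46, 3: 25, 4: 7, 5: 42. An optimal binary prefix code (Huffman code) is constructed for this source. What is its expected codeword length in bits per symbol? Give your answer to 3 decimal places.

Probabilities are the counts divided by 213.
Repeatedly combine the two least-probable nodes; the expected code length is the sum of the merged weights.
merge 7/213 + 25/213 → 32/213
merge 32/213 + 14/71 → 74/213
merge 14/71 + 46/213 → 88/213
merge 17/71 + 74/213 → 125/213
merge 88/213 + 125/213 → 1
L = 32/213 + 74/213 + 88/213 + 125/213 + 1 = 532/213 ≈ 2.498 bits/symbol.

2.498 bits/symbol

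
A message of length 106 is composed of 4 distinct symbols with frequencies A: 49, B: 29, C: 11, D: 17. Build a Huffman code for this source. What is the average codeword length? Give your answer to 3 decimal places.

1.802 bits/symbol

Probabilities are the counts divided by 106.
Repeatedly combine the two least-probable nodes; the expected code length is the sum of the merged weights.
merge 11/106 + 17/106 → 14/53
merge 14/53 + 29/106 → 57/106
merge 49/106 + 57/106 → 1
L = 14/53 + 57/106 + 1 = 191/106 ≈ 1.802 bits/symbol.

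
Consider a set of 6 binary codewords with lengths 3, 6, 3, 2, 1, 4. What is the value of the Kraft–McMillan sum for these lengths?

1.078125

With common denominator 2^6 = 64: Σ 2^(−ℓᵢ) = 8/64 + 1/64 + 8/64 + 16/64 + 32/64 + 4/64 = 69/64 = 1.078125.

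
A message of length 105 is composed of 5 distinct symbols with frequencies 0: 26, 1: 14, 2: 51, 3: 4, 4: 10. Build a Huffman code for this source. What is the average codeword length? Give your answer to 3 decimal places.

1.914 bits/symbol

Probabilities are the counts divided by 105.
Repeatedly combine the two least-probable nodes; the expected code length is the sum of the merged weights.
merge 4/105 + 2/21 → 2/15
merge 2/15 + 2/15 → 4/15
merge 26/105 + 4/15 → 18/35
merge 17/35 + 18/35 → 1
L = 2/15 + 4/15 + 18/35 + 1 = 67/35 ≈ 1.914 bits/symbol.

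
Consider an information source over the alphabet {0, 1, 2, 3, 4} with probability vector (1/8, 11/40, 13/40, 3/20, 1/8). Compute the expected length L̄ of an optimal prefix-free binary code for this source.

Repeatedly combine the two least-probable nodes; the expected code length is the sum of the merged weights.
merge 1/8 + 1/8 → 1/4
merge 3/20 + 1/4 → 2/5
merge 11/40 + 13/40 → 3/5
merge 2/5 + 3/5 → 1
L = 1/4 + 2/5 + 3/5 + 1 = 9/4 = 2.25 bits/symbol.

2.25 bits/symbol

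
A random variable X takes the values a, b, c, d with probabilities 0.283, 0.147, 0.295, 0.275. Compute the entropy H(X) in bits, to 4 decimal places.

H = −Σ pᵢ log₂ pᵢ.
−0.283·log₂(0.283) = 0.5154
−0.147·log₂(0.147) = 0.4066
−0.295·log₂(0.295) = 0.5196
−0.275·log₂(0.275) = 0.5122
Sum ≈ 1.9537 → 1.9537 bits.

1.9537 bits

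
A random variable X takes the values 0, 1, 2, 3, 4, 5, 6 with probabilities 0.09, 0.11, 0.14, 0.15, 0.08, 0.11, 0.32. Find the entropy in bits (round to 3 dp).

2.638 bits

H = −Σ pᵢ log₂ pᵢ.
−0.09·log₂(0.09) = 0.3127
−0.11·log₂(0.11) = 0.3503
−0.14·log₂(0.14) = 0.3971
−0.15·log₂(0.15) = 0.4105
−0.08·log₂(0.08) = 0.2915
−0.11·log₂(0.11) = 0.3503
−0.32·log₂(0.32) = 0.5260
Sum ≈ 2.6384 → 2.638 bits.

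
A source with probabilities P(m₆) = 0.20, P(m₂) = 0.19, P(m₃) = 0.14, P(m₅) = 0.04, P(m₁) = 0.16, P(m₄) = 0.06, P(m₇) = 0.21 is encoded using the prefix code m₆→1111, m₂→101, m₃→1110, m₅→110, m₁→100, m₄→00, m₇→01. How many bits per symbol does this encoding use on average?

L̄ = Σ pᵢ·ℓᵢ = 0.20·4 + 0.19·3 + 0.14·4 + 0.04·3 + 0.16·3 + 0.06·2 + 0.21·2 = 3.07 bits/symbol.

3.07 bits/symbol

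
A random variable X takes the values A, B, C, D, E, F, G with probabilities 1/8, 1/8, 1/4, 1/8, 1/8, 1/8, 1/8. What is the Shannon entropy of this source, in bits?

2.75 bits

Each probability is a power of 1/2, so log₂(1/p) is an integer.
H = Σ p·log₂(1/p) = 1/8·3 + 1/8·3 + 1/4·2 + 1/8·3 + 1/8·3 + 1/8·3 + 1/8·3 = 2.75 bits.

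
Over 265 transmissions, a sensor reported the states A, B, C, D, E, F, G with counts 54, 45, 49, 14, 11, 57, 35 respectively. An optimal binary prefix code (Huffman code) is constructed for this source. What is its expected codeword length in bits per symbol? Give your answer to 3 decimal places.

Probabilities are the counts divided by 265.
Repeatedly combine the two least-probable nodes; the expected code length is the sum of the merged weights.
merge 11/265 + 14/265 → 5/53
merge 5/53 + 7/53 → 12/53
merge 9/53 + 49/265 → 94/265
merge 54/265 + 57/265 → 111/265
merge 12/53 + 94/265 → 154/265
merge 111/265 + 154/265 → 1
L = 5/53 + 12/53 + 94/265 + 111/265 + 154/265 + 1 = 709/265 ≈ 2.675 bits/symbol.

2.675 bits/symbol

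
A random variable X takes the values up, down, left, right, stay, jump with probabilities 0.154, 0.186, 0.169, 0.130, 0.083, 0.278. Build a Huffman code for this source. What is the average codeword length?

2.536 bits/symbol

Repeatedly combine the two least-probable nodes; the expected code length is the sum of the merged weights.
merge 83/1000 + 13/100 → 213/1000
merge 77/500 + 169/1000 → 323/1000
merge 93/500 + 213/1000 → 399/1000
merge 139/500 + 323/1000 → 601/1000
merge 399/1000 + 601/1000 → 1
L = 213/1000 + 323/1000 + 399/1000 + 601/1000 + 1 = 317/125 = 2.536 bits/symbol.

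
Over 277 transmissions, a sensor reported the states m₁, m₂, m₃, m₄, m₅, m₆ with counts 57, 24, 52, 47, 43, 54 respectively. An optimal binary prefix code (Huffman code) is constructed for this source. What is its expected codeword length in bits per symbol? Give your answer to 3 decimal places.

Probabilities are the counts divided by 277.
Repeatedly combine the two least-probable nodes; the expected code length is the sum of the merged weights.
merge 24/277 + 43/277 → 67/277
merge 47/277 + 52/277 → 99/277
merge 54/277 + 57/277 → 111/277
merge 67/277 + 99/277 → 166/277
merge 111/277 + 166/277 → 1
L = 67/277 + 99/277 + 111/277 + 166/277 + 1 = 720/277 ≈ 2.599 bits/symbol.

2.599 bits/symbol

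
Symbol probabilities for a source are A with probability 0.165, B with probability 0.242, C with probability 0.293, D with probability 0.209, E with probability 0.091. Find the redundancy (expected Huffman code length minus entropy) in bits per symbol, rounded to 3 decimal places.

0.026 bits

Entropy H = −Σ p log₂ p ≈ 2.2299 bits.
Huffman merges: 91/1000+33/200→32/125; 209/1000+121/500→451/1000; 32/125+293/1000→549/1000; 451/1000+549/1000→1. L = 282/125 ≈ 2.2560.
L − H = 2.2560 − 2.2299 = 0.026 bits.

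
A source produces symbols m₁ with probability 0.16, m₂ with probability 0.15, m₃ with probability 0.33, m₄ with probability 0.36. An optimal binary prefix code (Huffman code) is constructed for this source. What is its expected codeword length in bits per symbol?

Repeatedly combine the two least-probable nodes; the expected code length is the sum of the merged weights.
merge 3/20 + 4/25 → 31/100
merge 31/100 + 33/100 → 16/25
merge 9/25 + 16/25 → 1
L = 31/100 + 16/25 + 1 = 39/20 = 1.95 bits/symbol.

1.95 bits/symbol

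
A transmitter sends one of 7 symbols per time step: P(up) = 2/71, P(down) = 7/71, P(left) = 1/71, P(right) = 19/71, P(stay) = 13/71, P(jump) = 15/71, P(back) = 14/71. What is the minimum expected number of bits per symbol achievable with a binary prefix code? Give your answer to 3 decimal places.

2.507 bits/symbol

Repeatedly combine the two least-probable nodes; the expected code length is the sum of the merged weights.
merge 1/71 + 2/71 → 3/71
merge 3/71 + 7/71 → 10/71
merge 10/71 + 13/71 → 23/71
merge 14/71 + 15/71 → 29/71
merge 19/71 + 23/71 → 42/71
merge 29/71 + 42/71 → 1
L = 3/71 + 10/71 + 23/71 + 29/71 + 42/71 + 1 = 178/71 ≈ 2.507 bits/symbol.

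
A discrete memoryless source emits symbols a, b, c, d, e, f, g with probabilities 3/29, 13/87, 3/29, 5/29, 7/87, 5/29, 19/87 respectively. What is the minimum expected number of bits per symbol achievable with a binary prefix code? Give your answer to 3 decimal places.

2.782 bits/symbol

Repeatedly combine the two least-probable nodes; the expected code length is the sum of the merged weights.
merge 7/87 + 3/29 → 16/87
merge 3/29 + 13/87 → 22/87
merge 5/29 + 5/29 → 10/29
merge 16/87 + 19/87 → 35/87
merge 22/87 + 10/29 → 52/87
merge 35/87 + 52/87 → 1
L = 16/87 + 22/87 + 10/29 + 35/87 + 52/87 + 1 = 242/87 ≈ 2.782 bits/symbol.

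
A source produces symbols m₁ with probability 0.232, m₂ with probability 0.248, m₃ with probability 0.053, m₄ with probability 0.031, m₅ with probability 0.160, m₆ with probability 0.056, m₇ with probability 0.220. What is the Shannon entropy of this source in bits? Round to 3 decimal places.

2.504 bits

H = −Σ pᵢ log₂ pᵢ.
−0.232·log₂(0.232) = 0.4890
−0.248·log₂(0.248) = 0.4989
−0.053·log₂(0.053) = 0.2246
−0.031·log₂(0.031) = 0.1554
−0.160·log₂(0.160) = 0.4230
−0.056·log₂(0.056) = 0.2329
−0.220·log₂(0.220) = 0.4806
Sum ≈ 2.5043 → 2.504 bits.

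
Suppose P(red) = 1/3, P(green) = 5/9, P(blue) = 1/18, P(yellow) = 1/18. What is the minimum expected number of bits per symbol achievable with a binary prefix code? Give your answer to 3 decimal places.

1.556 bits/symbol

Repeatedly combine the two least-probable nodes; the expected code length is the sum of the merged weights.
merge 1/18 + 1/18 → 1/9
merge 1/9 + 1/3 → 4/9
merge 4/9 + 5/9 → 1
L = 1/9 + 4/9 + 1 = 14/9 ≈ 1.556 bits/symbol.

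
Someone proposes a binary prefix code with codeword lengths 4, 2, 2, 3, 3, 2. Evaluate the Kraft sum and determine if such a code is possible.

1.0625; no

With common denominator 2^4 = 16: Σ 2^(−ℓᵢ) = 1/16 + 4/16 + 4/16 + 2/16 + 2/16 + 4/16 = 17/16 = 1.0625.
Kraft's inequality requires Σ ≤ 1; here Σ = 1.0625 > 1, so no such prefix code exists.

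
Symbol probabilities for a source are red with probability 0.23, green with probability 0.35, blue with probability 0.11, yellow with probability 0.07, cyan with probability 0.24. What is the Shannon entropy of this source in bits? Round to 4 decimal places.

H = −Σ pᵢ log₂ pᵢ.
−0.23·log₂(0.23) = 0.4877
−0.35·log₂(0.35) = 0.5301
−0.11·log₂(0.11) = 0.3503
−0.07·log₂(0.07) = 0.2686
−0.24·log₂(0.24) = 0.4941
Sum ≈ 2.1307 → 2.1307 bits.

2.1307 bits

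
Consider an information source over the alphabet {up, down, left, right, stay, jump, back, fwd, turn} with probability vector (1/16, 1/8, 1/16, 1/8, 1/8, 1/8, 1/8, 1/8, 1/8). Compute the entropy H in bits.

3.125 bits

Each probability is a power of 1/2, so log₂(1/p) is an integer.
H = Σ p·log₂(1/p) = 1/16·4 + 1/8·3 + 1/16·4 + 1/8·3 + 1/8·3 + 1/8·3 + 1/8·3 + 1/8·3 + 1/8·3 = 3.125 bits.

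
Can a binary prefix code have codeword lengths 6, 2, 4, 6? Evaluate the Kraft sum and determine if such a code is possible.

0.34375; yes

With common denominator 2^6 = 64: Σ 2^(−ℓᵢ) = 1/64 + 16/64 + 4/64 + 1/64 = 22/64 = 0.34375.
Kraft's inequality requires Σ ≤ 1; here Σ = 0.34375 ≤ 1, so such a prefix code exists.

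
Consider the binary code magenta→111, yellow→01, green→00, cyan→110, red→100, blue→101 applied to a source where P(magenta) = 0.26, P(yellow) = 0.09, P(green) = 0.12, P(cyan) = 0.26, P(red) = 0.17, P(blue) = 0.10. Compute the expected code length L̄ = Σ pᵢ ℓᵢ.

2.79 bits/symbol

L̄ = Σ pᵢ·ℓᵢ = 0.26·3 + 0.09·2 + 0.12·2 + 0.26·3 + 0.17·3 + 0.10·3 = 2.79 bits/symbol.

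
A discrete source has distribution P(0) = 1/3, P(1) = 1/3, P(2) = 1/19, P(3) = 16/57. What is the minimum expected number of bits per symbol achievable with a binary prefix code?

Repeatedly combine the two least-probable nodes; the expected code length is the sum of the merged weights.
merge 1/19 + 16/57 → 1/3
merge 1/3 + 1/3 → 2/3
merge 1/3 + 2/3 → 1
L = 1/3 + 2/3 + 1 = 2 bits/symbol.

2 bits/symbol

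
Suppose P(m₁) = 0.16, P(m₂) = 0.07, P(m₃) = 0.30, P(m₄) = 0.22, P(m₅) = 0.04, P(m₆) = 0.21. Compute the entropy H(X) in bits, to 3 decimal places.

2.352 bits

H = −Σ pᵢ log₂ pᵢ.
−0.16·log₂(0.16) = 0.4230
−0.07·log₂(0.07) = 0.2686
−0.30·log₂(0.30) = 0.5211
−0.22·log₂(0.22) = 0.4806
−0.04·log₂(0.04) = 0.1858
−0.21·log₂(0.21) = 0.4728
Sum ≈ 2.3518 → 2.352 bits.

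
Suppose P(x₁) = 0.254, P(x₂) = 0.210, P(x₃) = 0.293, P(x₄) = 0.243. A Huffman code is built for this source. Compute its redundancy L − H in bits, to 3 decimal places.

Entropy H = −Σ p log₂ p ≈ 1.9899 bits.
Huffman merges: 21/100+243/1000→453/1000; 127/500+293/1000→547/1000; 453/1000+547/1000→1. L = 2 ≈ 2.0000.
L − H = 2.0000 − 1.9899 = 0.010 bits.

0.010 bits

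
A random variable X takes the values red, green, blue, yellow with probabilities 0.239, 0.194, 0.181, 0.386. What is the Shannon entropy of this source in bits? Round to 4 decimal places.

1.9289 bits

H = −Σ pᵢ log₂ pᵢ.
−0.239·log₂(0.239) = 0.4935
−0.194·log₂(0.194) = 0.4590
−0.181·log₂(0.181) = 0.4463
−0.386·log₂(0.386) = 0.5301
Sum ≈ 1.9289 → 1.9289 bits.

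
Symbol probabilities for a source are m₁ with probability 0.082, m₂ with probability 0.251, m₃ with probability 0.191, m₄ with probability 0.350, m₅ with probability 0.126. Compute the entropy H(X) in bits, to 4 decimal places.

2.1593 bits

H = −Σ pᵢ log₂ pᵢ.
−0.082·log₂(0.082) = 0.2959
−0.251·log₂(0.251) = 0.5006
−0.191·log₂(0.191) = 0.4562
−0.350·log₂(0.350) = 0.5301
−0.126·log₂(0.126) = 0.3766
Sum ≈ 2.1593 → 2.1593 bits.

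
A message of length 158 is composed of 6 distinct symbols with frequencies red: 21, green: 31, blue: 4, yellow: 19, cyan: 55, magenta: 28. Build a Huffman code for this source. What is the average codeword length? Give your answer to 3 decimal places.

Probabilities are the counts divided by 158.
Repeatedly combine the two least-probable nodes; the expected code length is the sum of the merged weights.
merge 2/79 + 19/158 → 23/158
merge 21/158 + 23/158 → 22/79
merge 14/79 + 31/158 → 59/158
merge 22/79 + 55/158 → 99/158
merge 59/158 + 99/158 → 1
L = 23/158 + 22/79 + 59/158 + 99/158 + 1 = 383/158 ≈ 2.424 bits/symbol.

2.424 bits/symbol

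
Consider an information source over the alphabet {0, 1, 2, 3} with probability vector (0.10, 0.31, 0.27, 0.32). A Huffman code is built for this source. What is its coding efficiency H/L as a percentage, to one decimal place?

94.6%

Entropy H = −Σ p log₂ p ≈ 1.8920 bits.
Huffman merges: 1/10+27/100→37/100; 31/100+8/25→63/100; 37/100+63/100→1. L = 2 ≈ 2.0000.
Efficiency = H/L = 1.8920/2.0000 = 94.6%.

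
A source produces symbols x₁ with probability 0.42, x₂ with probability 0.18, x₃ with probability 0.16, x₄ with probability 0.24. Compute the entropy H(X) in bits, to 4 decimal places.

1.8881 bits

H = −Σ pᵢ log₂ pᵢ.
−0.42·log₂(0.42) = 0.5256
−0.18·log₂(0.18) = 0.4453
−0.16·log₂(0.16) = 0.4230
−0.24·log₂(0.24) = 0.4941
Sum ≈ 1.8881 → 1.8881 bits.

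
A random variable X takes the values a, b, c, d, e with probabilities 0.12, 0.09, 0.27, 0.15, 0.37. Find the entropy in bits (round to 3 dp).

2.131 bits

H = −Σ pᵢ log₂ pᵢ.
−0.12·log₂(0.12) = 0.3671
−0.09·log₂(0.09) = 0.3127
−0.27·log₂(0.27) = 0.5100
−0.15·log₂(0.15) = 0.4105
−0.37·log₂(0.37) = 0.5307
Sum ≈ 2.1310 → 2.131 bits.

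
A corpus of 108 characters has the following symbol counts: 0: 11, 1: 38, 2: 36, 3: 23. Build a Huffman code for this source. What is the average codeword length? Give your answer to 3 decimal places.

Probabilities are the counts divided by 108.
Repeatedly combine the two least-probable nodes; the expected code length is the sum of the merged weights.
merge 11/108 + 23/108 → 17/54
merge 17/54 + 1/3 → 35/54
merge 19/54 + 35/54 → 1
L = 17/54 + 35/54 + 1 = 53/27 ≈ 1.963 bits/symbol.

1.963 bits/symbol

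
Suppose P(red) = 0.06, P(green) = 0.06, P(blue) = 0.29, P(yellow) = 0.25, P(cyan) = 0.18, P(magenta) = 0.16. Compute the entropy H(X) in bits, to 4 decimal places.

2.3733 bits

H = −Σ pᵢ log₂ pᵢ.
−0.06·log₂(0.06) = 0.2435
−0.06·log₂(0.06) = 0.2435
−0.29·log₂(0.29) = 0.5179
−0.25·log₂(0.25) = 0.5000
−0.18·log₂(0.18) = 0.4453
−0.16·log₂(0.16) = 0.4230
Sum ≈ 2.3733 → 2.3733 bits.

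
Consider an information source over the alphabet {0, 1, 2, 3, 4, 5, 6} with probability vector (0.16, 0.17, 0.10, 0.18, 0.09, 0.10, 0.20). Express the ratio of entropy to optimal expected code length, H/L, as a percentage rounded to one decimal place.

98.0%

Entropy H = −Σ p log₂ p ≈ 2.7443 bits.
Huffman merges: 9/100+1/10→19/100; 1/10+4/25→13/50; 17/100+9/50→7/20; 19/100+1/5→39/100; 13/50+7/20→61/100; 39/100+61/100→1. L = 14/5 ≈ 2.8000.
Efficiency = H/L = 2.7443/2.8000 = 98.0%.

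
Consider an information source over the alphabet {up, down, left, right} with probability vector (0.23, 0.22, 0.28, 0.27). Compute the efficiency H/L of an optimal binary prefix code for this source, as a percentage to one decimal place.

Entropy H = −Σ p log₂ p ≈ 1.9925 bits.
Huffman merges: 11/50+23/100→9/20; 27/100+7/25→11/20; 9/20+11/20→1. L = 2 ≈ 2.0000.
Efficiency = H/L = 1.9925/2.0000 = 99.6%.

99.6%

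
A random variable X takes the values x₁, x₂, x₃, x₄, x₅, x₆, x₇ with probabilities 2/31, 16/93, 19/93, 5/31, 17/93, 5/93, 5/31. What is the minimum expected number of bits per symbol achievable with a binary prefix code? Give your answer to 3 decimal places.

Repeatedly combine the two least-probable nodes; the expected code length is the sum of the merged weights.
merge 5/93 + 2/31 → 11/93
merge 11/93 + 5/31 → 26/93
merge 5/31 + 16/93 → 1/3
merge 17/93 + 19/93 → 12/31
merge 26/93 + 1/3 → 19/31
merge 12/31 + 19/31 → 1
L = 11/93 + 26/93 + 1/3 + 12/31 + 19/31 + 1 = 254/93 ≈ 2.731 bits/symbol.

2.731 bits/symbol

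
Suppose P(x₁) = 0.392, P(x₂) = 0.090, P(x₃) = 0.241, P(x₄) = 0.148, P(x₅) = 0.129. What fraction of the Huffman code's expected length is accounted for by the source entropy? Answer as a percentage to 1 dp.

Entropy H = −Σ p log₂ p ≈ 2.1261 bits.
Huffman merges: 9/100+129/1000→219/1000; 37/250+219/1000→367/1000; 241/1000+367/1000→76/125; 49/125+76/125→1. L = 1097/500 ≈ 2.1940.
Efficiency = H/L = 2.1261/2.1940 = 96.9%.

96.9%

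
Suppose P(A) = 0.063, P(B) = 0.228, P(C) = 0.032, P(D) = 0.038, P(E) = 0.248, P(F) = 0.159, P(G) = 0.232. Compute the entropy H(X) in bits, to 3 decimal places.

H = −Σ pᵢ log₂ pᵢ.
−0.063·log₂(0.063) = 0.2513
−0.228·log₂(0.228) = 0.4863
−0.032·log₂(0.032) = 0.1589
−0.038·log₂(0.038) = 0.1793
−0.248·log₂(0.248) = 0.4989
−0.159·log₂(0.159) = 0.4218
−0.232·log₂(0.232) = 0.4890
Sum ≈ 2.4855 → 2.485 bits.

2.485 bits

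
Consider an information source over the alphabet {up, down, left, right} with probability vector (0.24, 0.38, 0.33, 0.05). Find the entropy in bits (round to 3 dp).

1.769 bits

H = −Σ pᵢ log₂ pᵢ.
−0.24·log₂(0.24) = 0.4941
−0.38·log₂(0.38) = 0.5305
−0.33·log₂(0.33) = 0.5278
−0.05·log₂(0.05) = 0.2161
Sum ≈ 1.7685 → 1.769 bits.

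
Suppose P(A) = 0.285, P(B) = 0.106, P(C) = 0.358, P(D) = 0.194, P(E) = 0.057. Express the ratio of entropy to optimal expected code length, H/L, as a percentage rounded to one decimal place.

Entropy H = −Σ p log₂ p ≈ 2.0844 bits.
Huffman merges: 57/1000+53/500→163/1000; 163/1000+97/500→357/1000; 57/200+357/1000→321/500; 179/500+321/500→1. L = 1081/500 ≈ 2.1620.
Efficiency = H/L = 2.0844/2.1620 = 96.4%.

96.4%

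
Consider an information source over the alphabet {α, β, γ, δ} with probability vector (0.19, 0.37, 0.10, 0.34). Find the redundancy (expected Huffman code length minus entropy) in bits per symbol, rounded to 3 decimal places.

Entropy H = −Σ p log₂ p ≈ 1.8473 bits.
Huffman merges: 1/10+19/100→29/100; 29/100+17/50→63/100; 37/100+63/100→1. L = 48/25 ≈ 1.9200.
L − H = 1.9200 − 1.8473 = 0.073 bits.

0.073 bits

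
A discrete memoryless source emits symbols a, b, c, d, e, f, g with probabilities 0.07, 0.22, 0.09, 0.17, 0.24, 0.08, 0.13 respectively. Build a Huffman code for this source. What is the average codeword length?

2.69 bits/symbol

Repeatedly combine the two least-probable nodes; the expected code length is the sum of the merged weights.
merge 7/100 + 2/25 → 3/20
merge 9/100 + 13/100 → 11/50
merge 3/20 + 17/100 → 8/25
merge 11/50 + 11/50 → 11/25
merge 6/25 + 8/25 → 14/25
merge 11/25 + 14/25 → 1
L = 3/20 + 11/50 + 8/25 + 11/25 + 14/25 + 1 = 269/100 = 2.69 bits/symbol.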